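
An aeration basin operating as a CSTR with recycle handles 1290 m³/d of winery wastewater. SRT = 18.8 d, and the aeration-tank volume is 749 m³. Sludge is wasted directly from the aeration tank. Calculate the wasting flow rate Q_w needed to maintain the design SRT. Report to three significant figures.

For wasting at MLVSS concentration, Q_w = V/θ_c = 749.0/18.8 = 39.84 m³/d.

Q_w ≈ 39.8 m³/d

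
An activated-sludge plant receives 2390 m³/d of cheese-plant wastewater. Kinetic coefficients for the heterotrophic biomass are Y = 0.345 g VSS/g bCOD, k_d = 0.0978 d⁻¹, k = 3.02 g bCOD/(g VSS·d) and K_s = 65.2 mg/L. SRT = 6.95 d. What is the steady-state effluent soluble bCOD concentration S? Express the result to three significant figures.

For a completely mixed reactor with recycle the Lawrence–McCarty relation gives S = K_s·(1 + k_d·θ_c) / [θ_c·(Y·k − k_d) − 1] = 65.2 × (1 + 0.0978 × 6.95) / [6.95 × (0.345 × 3.02 − 0.0978) − 1] = 109.5 / 5.561 = 19.69 mg/L.

S ≈ 19.7 mg/L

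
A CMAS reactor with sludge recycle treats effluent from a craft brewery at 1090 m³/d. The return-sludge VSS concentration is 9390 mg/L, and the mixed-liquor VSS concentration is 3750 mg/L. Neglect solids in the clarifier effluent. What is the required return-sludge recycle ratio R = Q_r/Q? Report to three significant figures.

R ≈ 0.665

R = Q_r/Q = X/(X_r − X) = 3750 / (9390 − 3750) = 0.6649.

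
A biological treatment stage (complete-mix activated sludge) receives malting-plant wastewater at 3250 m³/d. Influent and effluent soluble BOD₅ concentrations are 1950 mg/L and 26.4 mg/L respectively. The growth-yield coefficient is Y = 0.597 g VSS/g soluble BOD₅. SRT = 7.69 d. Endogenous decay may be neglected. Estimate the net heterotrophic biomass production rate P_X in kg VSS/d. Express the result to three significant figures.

P_X ≈ 3730 kg VSS/d

With endogenous decay neglected, the observed yield equals the true yield: Y_obs = Y = 0.597 g VSS/g soluble BOD₅.
Q·(S₀ − S) = 3250 × (1950 − 26.4) × 10⁻³ = 6252 kg/d removed.
Net biomass production P_X = Y_obs × Q·(S₀ − S) = 0.5970 × 6252 = 3732 kg VSS/d.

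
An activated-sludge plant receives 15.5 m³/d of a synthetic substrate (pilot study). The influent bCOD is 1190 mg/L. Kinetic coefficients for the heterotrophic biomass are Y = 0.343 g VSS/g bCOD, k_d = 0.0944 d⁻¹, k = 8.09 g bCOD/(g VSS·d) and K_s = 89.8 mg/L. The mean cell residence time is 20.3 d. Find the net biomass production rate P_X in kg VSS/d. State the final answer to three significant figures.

P_X ≈ 2.16 kg VSS/d

For a completely mixed reactor with recycle the Lawrence–McCarty relation gives S = K_s·(1 + k_d·θ_c) / [θ_c·(Y·k − k_d) − 1] = 89.8 × (1 + 0.0944 × 20.3) / [20.3 × (0.343 × 8.09 − 0.0944) − 1] = 261.9 / 53.41 = 4.903 mg/L.
Correct the yield for decay: Y_obs = Y/(1 + k_d θ_c) = 0.343 / (1 + 0.0944 × 20.3) = 0.343 / 2.916 = 0.1176.
Mass of bCOD removed per day: Q(S₀ − S) = 15.5 × 1185 g/m³ = 18.37 kg/d.
So the net sludge growth is P_X = 0.1176 × 18.37 = 2.160 kg VSS/d.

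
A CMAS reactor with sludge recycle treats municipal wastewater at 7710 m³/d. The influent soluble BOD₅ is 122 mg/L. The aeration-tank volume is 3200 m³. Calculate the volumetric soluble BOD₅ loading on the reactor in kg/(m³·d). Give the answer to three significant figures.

L_v ≈ 0.294 kg soluble BOD₅/(m³·d)

Volumetric loading L_v = Q·S₀ / V = 7710 × 122 g/m³ / 3200 m³ = 293.9 g/(m³·d) = 0.2939 kg soluble BOD₅/(m³·d).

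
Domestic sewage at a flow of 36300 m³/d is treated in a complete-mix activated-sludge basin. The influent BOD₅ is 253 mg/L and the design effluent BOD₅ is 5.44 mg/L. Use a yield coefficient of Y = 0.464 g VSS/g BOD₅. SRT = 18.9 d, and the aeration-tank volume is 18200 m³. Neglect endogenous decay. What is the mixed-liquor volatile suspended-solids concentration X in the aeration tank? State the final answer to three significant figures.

X = Y·Q·ΔS·θ_c / V = 0.464 × 36300 × (253 − 5.44) × 18.9 / 18200 = 4330 mg/L.

X ≈ 4330 mg/L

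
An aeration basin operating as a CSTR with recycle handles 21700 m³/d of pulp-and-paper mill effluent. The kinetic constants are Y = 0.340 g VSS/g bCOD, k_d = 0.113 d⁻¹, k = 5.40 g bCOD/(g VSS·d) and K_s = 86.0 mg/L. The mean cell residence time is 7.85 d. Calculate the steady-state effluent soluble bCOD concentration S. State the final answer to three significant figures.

S ≈ 13.0 mg/L

Effluent substrate depends only on kinetics and SRT: S = K_s(1 + k_d θ_c) / [θ_c(Yk − k_d) − 1] = 86.0 × (1 + 0.113 × 7.85) / [7.85 × (0.340 × 5.40 − 0.113) − 1] = 162.3 / 12.53 = 12.96 mg/L.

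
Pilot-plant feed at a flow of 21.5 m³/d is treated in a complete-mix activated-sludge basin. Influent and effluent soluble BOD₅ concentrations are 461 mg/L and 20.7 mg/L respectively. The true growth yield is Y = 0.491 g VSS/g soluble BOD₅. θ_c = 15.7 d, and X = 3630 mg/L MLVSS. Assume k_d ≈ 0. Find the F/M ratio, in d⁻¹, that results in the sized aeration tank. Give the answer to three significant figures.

Biomass mass balance (decay neglected): V·X = Y·Q·(S₀ − S)·θ_c, so V = 0.491 × 21.5 × (461 − 20.7) × 15.7 / 3630 = 20.10 m³.
F/M = Q·S₀ / (V·X) = 21.5 × 461 / (20.10 × 3630) = 0.1358 g soluble BOD₅·(g VSS·d)⁻¹.

F/M ≈ 0.136 d⁻¹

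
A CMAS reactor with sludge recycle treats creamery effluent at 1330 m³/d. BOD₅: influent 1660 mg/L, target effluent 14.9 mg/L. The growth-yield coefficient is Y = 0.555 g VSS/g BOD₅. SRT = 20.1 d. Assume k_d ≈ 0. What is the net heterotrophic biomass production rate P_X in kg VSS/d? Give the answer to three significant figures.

P_X ≈ 1210 kg VSS/d

No decay correction is needed, so Y_obs = Y = 0.555.
Substrate removed = Q·(S₀ − S) = 1330 m³/d × (1660 − 14.9) g/m³ = 2.19×10^6 g/d = 2188 kg/d.
P_X = Y_obs · Q(S₀ − S) = 0.5550 × 2188 = 1214 kg VSS/d.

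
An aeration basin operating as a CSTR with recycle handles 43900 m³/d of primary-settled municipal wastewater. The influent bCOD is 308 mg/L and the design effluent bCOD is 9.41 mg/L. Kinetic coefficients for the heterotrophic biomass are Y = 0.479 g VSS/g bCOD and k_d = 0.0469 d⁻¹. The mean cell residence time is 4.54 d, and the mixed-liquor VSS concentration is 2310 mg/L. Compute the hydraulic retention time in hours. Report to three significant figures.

τ ≈ 5.56 h

Rearranging the biomass balance for a CMAS with decay, V = Y·Q·ΔS·θ_c / [X·(1+k_d θ_c)] = 0.479 × 43900 × (308 − 9.41) × 4.54 / [2310 × (1 + 0.0469 × 4.54)] = 2.85×10^7 / 2802 = 10174 m³.
HRT = V/Q = 10174 m³ / 43900 m³·d⁻¹ = 0.2318 d × 24 = 5.562 h.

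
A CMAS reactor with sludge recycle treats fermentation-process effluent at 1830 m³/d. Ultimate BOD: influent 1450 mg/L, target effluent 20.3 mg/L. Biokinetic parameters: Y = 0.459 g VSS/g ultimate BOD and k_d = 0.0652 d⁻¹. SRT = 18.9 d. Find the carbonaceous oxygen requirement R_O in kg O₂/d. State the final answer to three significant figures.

R_O ≈ 1850 kg O₂/d

Y_obs = Y / (1 + k_d θ_c) = 0.459 / (1 + 0.0652 × 18.9) = 0.459 / 2.232 = 0.2056.
Q·(S₀ − S) = 1830 × (1450 − 20.3) × 10⁻³ = 2616 kg/d removed.
Biomass synthesised: P_X = Y_obs × 2616 = 538.0 kg VSS/d.
R_O = Q·ΔS − 1.42 P_X = 2616 − 763.9 = 1852 kg O₂/d.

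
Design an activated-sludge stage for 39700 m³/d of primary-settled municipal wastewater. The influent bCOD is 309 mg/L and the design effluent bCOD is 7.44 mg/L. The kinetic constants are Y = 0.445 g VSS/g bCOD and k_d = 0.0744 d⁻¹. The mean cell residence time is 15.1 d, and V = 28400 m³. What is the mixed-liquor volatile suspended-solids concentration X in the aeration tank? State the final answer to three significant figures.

From V·X·(1 + k_d·θ_c) = Y·Q·(S₀ − S)·θ_c: X = 0.445 × 39700 × (309 − 7.44) × 15.1 / [28400 × (1 + 0.0744 × 15.1)] = 1334 mg/L.

X ≈ 1330 mg/L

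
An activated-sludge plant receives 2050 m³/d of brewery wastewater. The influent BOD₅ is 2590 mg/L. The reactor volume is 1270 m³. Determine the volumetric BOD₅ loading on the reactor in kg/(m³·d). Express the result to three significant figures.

L_v = Q S₀ / V = 2050 × 2590 × 10⁻³ / 1270 = 4.181 kg/(m³·d).

L_v ≈ 4.18 kg BOD₅/(m³·d)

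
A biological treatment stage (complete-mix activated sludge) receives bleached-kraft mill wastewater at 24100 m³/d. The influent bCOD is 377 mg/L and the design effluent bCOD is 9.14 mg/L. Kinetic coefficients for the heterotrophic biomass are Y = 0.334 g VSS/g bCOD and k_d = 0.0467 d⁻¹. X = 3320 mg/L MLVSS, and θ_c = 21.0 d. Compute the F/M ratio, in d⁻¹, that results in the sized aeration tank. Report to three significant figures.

Rearranging the biomass balance for a CMAS with decay, V = Y·Q·ΔS·θ_c / [X·(1+k_d θ_c)] = 0.334 × 24100 × (377 − 9.14) × 21.0 / [3320 × (1 + 0.0467 × 21.0)] = 6.22×10^7 / 6576 = 9456 m³.
F/M = Q·S₀ / (V·X) = 24100 × 377 / (9456 × 3320) = 0.2894 g bCOD·(g VSS·d)⁻¹.

F/M ≈ 0.289 d⁻¹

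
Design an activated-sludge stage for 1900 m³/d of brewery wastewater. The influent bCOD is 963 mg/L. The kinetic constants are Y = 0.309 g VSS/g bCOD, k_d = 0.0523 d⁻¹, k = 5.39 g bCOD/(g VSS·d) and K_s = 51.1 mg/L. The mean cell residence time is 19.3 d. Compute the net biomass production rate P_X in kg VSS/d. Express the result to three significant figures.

P_X ≈ 280 kg VSS/d

For a completely mixed reactor with recycle the Lawrence–McCarty relation gives S = K_s·(1 + k_d·θ_c) / [θ_c·(Y·k − k_d) − 1] = 51.1 × (1 + 0.0523 × 19.3) / [19.3 × (0.309 × 5.39 − 0.0523) − 1] = 102.7 / 30.13 = 3.407 mg/L.
The observed yield is Y_obs = Y/(1 + k_d·θ_c) = 0.309 / (1 + 0.0523 × 19.3) = 0.309 / 2.009 = 0.1538 g VSS per g bCOD removed.
ΔS = 963 − 3.41 = 959.6 mg/L, so the substrate removal rate is 1900 × 959.6/1000 = 1823 kg bCOD/d.
P_X = Y_obs · Q(S₀ − S) = 0.1538 × 1823 = 280.4 kg VSS/d.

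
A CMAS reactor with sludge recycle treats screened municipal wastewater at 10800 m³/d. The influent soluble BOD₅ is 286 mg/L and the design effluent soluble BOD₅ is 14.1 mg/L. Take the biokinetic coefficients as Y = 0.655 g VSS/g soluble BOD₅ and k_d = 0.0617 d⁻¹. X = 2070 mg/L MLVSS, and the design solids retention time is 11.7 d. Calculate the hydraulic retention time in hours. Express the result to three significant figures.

τ ≈ 14.0 h

Steady-state biomass mass balance: V·X·(1 + k_d·θ_c) = Y·Q·(S₀ − S)·θ_c, so V = 0.655 × 10800 × (286 − 14.1) × 11.7 / [2070 × (1 + 0.0617 × 11.7)] = 2.25×10^7 / 3564 = 6314 m³.
HRT = V/Q = 6314 m³ / 10800 m³·d⁻¹ = 0.5846 d × 24 = 14.03 h.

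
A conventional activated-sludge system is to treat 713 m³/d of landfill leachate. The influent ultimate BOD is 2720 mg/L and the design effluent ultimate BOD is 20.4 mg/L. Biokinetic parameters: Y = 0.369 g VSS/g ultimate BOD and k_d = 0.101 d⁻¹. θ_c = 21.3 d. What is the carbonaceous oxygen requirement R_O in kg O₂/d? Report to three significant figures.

R_O ≈ 1600 kg O₂/d

The observed yield is Y_obs = Y/(1 + k_d·θ_c) = 0.369 / (1 + 0.101 × 21.3) = 0.369 / 3.151 = 0.1171 g VSS per g ultimate BOD removed.
Mass of ultimate BOD removed per day: Q(S₀ − S) = 713 × 2700 g/m³ = 1925 kg/d.
Net sludge production P_X = 0.1171 × 1925 = 225.4 kg VSS/d.
Carbonaceous O₂ demand = substrate oxidised − cell-mass equivalent = 1925 − 1.42 × 225.4 = 1605 kg O₂/d.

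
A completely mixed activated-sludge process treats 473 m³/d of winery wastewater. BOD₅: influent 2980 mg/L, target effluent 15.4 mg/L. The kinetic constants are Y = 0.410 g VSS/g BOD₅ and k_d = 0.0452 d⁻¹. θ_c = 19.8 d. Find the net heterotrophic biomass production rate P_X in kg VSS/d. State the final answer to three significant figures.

Y_obs = Y / (1 + k_d θ_c) = 0.410 / (1 + 0.0452 × 19.8) = 0.410 / 1.895 = 0.2164.
ΔS = 2980 − 15.4 = 2965 mg/L, so the substrate removal rate is 473 × 2965/1000 = 1402 kg BOD₅/d.
Biomass produced: P_X = Y_obs·Q·ΔS = 0.2164 × 1402 ≈ 303.4 kg VSS/d.

P_X ≈ 303 kg VSS/d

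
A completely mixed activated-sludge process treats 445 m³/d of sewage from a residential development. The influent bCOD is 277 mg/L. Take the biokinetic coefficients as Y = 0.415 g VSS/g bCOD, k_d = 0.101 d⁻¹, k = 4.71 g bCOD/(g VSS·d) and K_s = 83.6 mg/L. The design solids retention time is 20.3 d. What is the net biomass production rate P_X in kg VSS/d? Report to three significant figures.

P_X ≈ 16.3 kg VSS/d

For a completely mixed reactor with recycle the Lawrence–McCarty relation gives S = K_s·(1 + k_d·θ_c) / [θ_c·(Y·k − k_d) − 1] = 83.6 × (1 + 0.101 × 20.3) / [20.3 × (0.415 × 4.71 − 0.101) − 1] = 255.0 / 36.63 = 6.962 mg/L.
The observed yield is Y_obs = Y/(1 + k_d·θ_c) = 0.415 / (1 + 0.101 × 20.3) = 0.415 / 3.050 = 0.1361 g VSS per g bCOD removed.
Q·(S₀ − S) = 445 × (277 − 6.96) × 10⁻³ = 120.2 kg/d removed.
Biomass produced: P_X = Y_obs·Q·ΔS = 0.1361 × 120.2 ≈ 16.35 kg VSS/d.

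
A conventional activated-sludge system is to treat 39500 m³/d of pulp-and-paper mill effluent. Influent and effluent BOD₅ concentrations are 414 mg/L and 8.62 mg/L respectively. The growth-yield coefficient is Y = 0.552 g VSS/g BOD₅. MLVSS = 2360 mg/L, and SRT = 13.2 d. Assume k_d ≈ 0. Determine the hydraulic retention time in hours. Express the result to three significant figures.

τ ≈ 30.0 h

V·X = Y·Q·ΔS·θ_c gives V = 0.552 × 39500 × (414 − 8.62) × 13.2 / 2360 = 49438 m³.
Hydraulic retention time τ = V/Q = 49438 / 39500 = 1.252 d = 30.04 h.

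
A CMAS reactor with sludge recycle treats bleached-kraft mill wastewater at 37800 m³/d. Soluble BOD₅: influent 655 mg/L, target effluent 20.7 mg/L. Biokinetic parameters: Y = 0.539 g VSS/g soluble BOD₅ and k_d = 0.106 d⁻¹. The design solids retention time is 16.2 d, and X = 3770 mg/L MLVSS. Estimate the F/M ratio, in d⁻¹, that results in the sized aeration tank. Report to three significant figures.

F/M ≈ 0.321 d⁻¹

Steady-state biomass mass balance: V·X·(1 + k_d·θ_c) = Y·Q·(S₀ − S)·θ_c, so V = 0.539 × 37800 × (655 − 20.7) × 16.2 / [3770 × (1 + 0.106 × 16.2)] = 2.09×10^8 / 10244 = 20437 m³.
Food-to-microorganism ratio F/M = Q S₀ / (V X) = 37800 × 655 / (20437 × 3770) = 0.3213 d⁻¹.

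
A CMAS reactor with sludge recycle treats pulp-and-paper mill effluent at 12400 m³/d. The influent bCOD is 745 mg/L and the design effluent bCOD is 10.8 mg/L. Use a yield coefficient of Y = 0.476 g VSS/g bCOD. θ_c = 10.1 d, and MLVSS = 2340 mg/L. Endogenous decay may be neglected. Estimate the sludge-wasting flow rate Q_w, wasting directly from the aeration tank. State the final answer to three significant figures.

With k_d = 0 the design equation reduces to V = Y Q (S₀−S) θ_c / X = 0.476 × 12400 × (745 − 10.8) × 10.1 / 2340 = 18705 m³.
With mixed-liquor wasting, θ_c = V/Q_w, so Q_w = V/θ_c = 18705/10.1 = 1852 m³/d.

Q_w ≈ 1850 m³/d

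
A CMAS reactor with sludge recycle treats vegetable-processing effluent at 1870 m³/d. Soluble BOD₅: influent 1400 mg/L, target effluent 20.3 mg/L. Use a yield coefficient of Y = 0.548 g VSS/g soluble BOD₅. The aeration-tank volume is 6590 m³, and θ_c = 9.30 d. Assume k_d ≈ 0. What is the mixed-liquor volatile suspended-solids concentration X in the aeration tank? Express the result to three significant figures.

From V·X = Y·Q·(S₀ − S)·θ_c (decay neglected): X = 0.548 × 1870 × (1400 − 20.3) × 9.30 / 6590 = 1995 mg/L.

X ≈ 2000 mg/L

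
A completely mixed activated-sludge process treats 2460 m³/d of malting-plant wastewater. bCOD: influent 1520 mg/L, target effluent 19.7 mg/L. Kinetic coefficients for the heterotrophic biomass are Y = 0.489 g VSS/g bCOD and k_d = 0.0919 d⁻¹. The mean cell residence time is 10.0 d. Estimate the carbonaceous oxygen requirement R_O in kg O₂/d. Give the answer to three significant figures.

R_O ≈ 2360 kg O₂/d

Y_obs = Y / (1 + k_d θ_c) = 0.489 / (1 + 0.0919 × 10.0) = 0.489 / 1.919 = 0.2548.
Substrate removed = Q·(S₀ − S) = 2460 m³/d × (1520 − 19.7) g/m³ = 3.69×10^6 g/d = 3691 kg/d.
P_X = Y_obs·Q·(S₀ − S) = 0.2548 × 3691 = 940.5 kg VSS/d.
R_O = Q·(S₀ − S) − 1.42·P_X = 3691 − 1.42 × 940.5 = 2355 kg O₂/d.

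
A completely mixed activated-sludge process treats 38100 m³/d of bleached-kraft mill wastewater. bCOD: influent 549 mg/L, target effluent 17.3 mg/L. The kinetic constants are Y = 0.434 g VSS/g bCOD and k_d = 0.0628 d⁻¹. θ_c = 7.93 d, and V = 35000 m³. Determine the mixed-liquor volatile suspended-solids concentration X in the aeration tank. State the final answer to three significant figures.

From V·X·(1 + k_d·θ_c) = Y·Q·(S₀ − S)·θ_c: X = 0.434 × 38100 × (549 − 17.3) × 7.93 / [35000 × (1 + 0.0628 × 7.93)] = 1330 mg/L.

X ≈ 1330 mg/L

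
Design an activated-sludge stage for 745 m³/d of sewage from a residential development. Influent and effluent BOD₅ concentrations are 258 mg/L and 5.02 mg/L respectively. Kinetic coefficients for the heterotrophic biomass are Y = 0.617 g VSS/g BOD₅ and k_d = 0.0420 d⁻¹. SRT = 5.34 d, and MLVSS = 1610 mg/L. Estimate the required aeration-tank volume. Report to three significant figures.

V ≈ 315 m³

Steady-state biomass mass balance: V·X·(1 + k_d·θ_c) = Y·Q·(S₀ − S)·θ_c, so V = 0.617 × 745 × (258 − 5.02) × 5.34 / [1610 × (1 + 0.0420 × 5.34)] = 6.21×10^5 / 1971 = 315.0 m³.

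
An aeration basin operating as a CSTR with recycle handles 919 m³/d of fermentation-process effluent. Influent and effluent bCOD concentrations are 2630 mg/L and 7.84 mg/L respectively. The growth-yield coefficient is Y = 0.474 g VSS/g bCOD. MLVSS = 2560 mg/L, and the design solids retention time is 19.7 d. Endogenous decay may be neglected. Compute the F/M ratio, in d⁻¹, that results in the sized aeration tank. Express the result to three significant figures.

V·X = Y·Q·ΔS·θ_c gives V = 0.474 × 919 × (2630 − 7.84) × 19.7 / 2560 = 8790 m³.
Food-to-microorganism ratio F/M = Q S₀ / (V X) = 919 × 2630 / (8790 × 2560) = 0.1074 d⁻¹.

F/M ≈ 0.107 d⁻¹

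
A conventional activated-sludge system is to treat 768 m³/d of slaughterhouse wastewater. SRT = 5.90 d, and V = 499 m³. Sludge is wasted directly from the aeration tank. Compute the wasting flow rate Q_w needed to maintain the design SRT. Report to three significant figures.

Q_w ≈ 84.6 m³/d

For wasting at MLVSS concentration, Q_w = V/θ_c = 499.0/5.90 = 84.58 m³/d.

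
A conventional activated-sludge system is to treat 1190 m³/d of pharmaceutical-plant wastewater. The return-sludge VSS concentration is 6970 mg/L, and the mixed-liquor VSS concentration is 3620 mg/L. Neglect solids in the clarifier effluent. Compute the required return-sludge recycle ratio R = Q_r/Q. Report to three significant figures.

R = Q_r/Q = X/(X_r − X) = 3620 / (6970 − 3620) = 1.081.

R ≈ 1.08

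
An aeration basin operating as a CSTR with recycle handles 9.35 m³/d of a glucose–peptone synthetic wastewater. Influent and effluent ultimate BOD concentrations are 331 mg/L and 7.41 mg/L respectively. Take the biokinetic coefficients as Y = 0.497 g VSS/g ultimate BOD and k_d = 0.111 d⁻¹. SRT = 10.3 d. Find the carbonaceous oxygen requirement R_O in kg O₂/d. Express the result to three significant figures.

R_O ≈ 2.03 kg O₂/d

Observed yield with endogenous decay: Y_obs = Y / (1 + k_d·θ_c) = 0.497 / (1 + 0.111 × 10.3) = 0.497 / 2.143 = 0.2319 g VSS/g ultimate BOD.
Mass of ultimate BOD removed per day: Q(S₀ − S) = 9.35 × 323.6 g/m³ = 3.026 kg/d.
P_X = Y_obs·Q·(S₀ − S) = 0.2319 × 3.026 = 0.7016 kg VSS/d.
R_O = Q·ΔS − 1.42 P_X = 3.026 − 0.9963 = 2.029 kg O₂/d.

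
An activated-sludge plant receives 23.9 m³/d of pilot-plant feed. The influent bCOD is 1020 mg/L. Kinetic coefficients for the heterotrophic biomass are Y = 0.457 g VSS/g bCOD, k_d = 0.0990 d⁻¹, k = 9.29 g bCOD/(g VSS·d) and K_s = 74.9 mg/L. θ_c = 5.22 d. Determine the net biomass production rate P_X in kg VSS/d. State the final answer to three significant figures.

P_X ≈ 7.31 kg VSS/d

From the Monod/SRT balance for a CMAS, S = K_s·(1+k_d θ_c)/[θ_c·(Y k − k_d) − 1] = 74.9 × (1 + 0.0990 × 5.22) / [5.22 × (0.457 × 9.29 − 0.0990) − 1] = 113.6 / 20.64 = 5.503 mg/L.
Observed yield with endogenous decay: Y_obs = Y / (1 + k_d·θ_c) = 0.457 / (1 + 0.0990 × 5.22) = 0.457 / 1.517 = 0.3013 g VSS/g bCOD.
Mass of bCOD removed per day: Q(S₀ − S) = 23.9 × 1014 g/m³ = 24.25 kg/d.
P_X = Y_obs · Q(S₀ − S) = 0.3013 × 24.25 = 7.305 kg VSS/d.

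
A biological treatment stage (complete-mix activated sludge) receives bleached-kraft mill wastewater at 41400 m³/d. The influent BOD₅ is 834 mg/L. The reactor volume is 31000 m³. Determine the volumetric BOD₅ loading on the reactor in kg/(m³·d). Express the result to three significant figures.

L_v ≈ 1.11 kg BOD₅/(m³·d)

L_v = Q S₀ / V = 41400 × 834 × 10⁻³ / 31000 = 1.114 kg/(m³·d).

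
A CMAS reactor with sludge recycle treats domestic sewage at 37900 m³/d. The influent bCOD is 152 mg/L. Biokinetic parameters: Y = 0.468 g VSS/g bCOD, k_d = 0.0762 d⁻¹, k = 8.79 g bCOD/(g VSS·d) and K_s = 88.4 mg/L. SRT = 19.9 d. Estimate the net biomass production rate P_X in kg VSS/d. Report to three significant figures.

P_X ≈ 1050 kg VSS/d

For a completely mixed reactor with recycle the Lawrence–McCarty relation gives S = K_s·(1 + k_d·θ_c) / [θ_c·(Y·k − k_d) − 1] = 88.4 × (1 + 0.0762 × 19.9) / [19.9 × (0.468 × 8.79 − 0.0762) − 1] = 222.4 / 79.35 = 2.803 mg/L.
Correct the yield for decay: Y_obs = Y/(1 + k_d θ_c) = 0.468 / (1 + 0.0762 × 19.9) = 0.468 / 2.516 = 0.1860.
ΔS = 152 − 2.80 = 149.2 mg/L, so the substrate removal rate is 37900 × 149.2/1000 = 5655 kg bCOD/d.
So the net sludge growth is P_X = 0.1860 × 5655 = 1052 kg VSS/d.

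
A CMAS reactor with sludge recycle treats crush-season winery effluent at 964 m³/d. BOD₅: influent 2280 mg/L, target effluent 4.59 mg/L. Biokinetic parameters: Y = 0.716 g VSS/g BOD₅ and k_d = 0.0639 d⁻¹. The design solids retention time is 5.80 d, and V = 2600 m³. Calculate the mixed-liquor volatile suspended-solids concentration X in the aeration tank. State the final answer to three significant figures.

Solving the biomass balance for X: X = Y Q (S₀−S) θ_c / [V (1+k_d θ_c)] = 0.716 × 964 × (2280 − 4.59) × 5.80 / [2600 × (1 + 0.0639 × 5.80)] = 2556 mg/L.

X ≈ 2560 mg/L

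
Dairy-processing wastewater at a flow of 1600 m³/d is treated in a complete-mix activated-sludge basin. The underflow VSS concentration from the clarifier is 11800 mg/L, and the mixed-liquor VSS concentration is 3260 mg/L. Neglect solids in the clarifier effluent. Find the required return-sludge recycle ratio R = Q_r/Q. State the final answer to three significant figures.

R ≈ 0.382

R = Q_r/Q = X/(X_r − X) = 3260 / (11800 − 3260) = 0.3817.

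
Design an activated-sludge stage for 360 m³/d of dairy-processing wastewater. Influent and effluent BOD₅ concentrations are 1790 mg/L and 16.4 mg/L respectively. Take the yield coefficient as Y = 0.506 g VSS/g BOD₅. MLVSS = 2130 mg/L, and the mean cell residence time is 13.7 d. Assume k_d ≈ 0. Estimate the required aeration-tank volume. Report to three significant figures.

V ≈ 2080 m³

With k_d = 0 the design equation reduces to V = Y Q (S₀−S) θ_c / X = 0.506 × 360 × (1790 − 16.4) × 13.7 / 2130 = 2078 m³.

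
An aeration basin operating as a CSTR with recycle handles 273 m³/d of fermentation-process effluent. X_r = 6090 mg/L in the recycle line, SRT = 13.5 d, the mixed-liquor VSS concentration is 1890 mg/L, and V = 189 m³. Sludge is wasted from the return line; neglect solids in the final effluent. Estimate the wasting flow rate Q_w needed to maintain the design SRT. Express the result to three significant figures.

Q_w = (V·X)/(θ_c X_r) = 189.0 × 1890 / (13.5 × 6090) = 4.345 m³/d.

Q_w ≈ 4.34 m³/d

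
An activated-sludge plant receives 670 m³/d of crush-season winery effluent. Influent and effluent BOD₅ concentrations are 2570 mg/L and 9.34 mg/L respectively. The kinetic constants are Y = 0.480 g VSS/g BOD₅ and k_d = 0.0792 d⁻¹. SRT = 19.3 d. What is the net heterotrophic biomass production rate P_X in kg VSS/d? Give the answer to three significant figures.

P_X ≈ 326 kg VSS/d

Correct the yield for decay: Y_obs = Y/(1 + k_d θ_c) = 0.480 / (1 + 0.0792 × 19.3) = 0.480 / 2.529 = 0.1898.
Mass of BOD₅ removed per day: Q(S₀ − S) = 670 × 2561 g/m³ = 1716 kg/d.
Biomass produced: P_X = Y_obs·Q·ΔS = 0.1898 × 1716 ≈ 325.7 kg VSS/d.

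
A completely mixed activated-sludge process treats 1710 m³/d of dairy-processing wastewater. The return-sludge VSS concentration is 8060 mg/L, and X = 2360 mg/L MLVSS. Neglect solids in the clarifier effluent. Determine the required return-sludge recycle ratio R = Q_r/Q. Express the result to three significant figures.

R ≈ 0.414

R = Q_r/Q = X/(X_r − X) = 2360 / (8060 − 2360) = 0.4140.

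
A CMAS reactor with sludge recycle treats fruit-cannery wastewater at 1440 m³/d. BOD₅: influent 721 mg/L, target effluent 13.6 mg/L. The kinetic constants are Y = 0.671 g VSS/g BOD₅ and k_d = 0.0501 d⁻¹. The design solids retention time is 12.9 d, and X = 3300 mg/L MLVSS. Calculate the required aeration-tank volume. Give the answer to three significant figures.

Rearranging the biomass balance for a CMAS with decay, V = Y·Q·ΔS·θ_c / [X·(1+k_d θ_c)] = 0.671 × 1440 × (721 − 13.6) × 12.9 / [3300 × (1 + 0.0501 × 12.9)] = 8.82×10^6 / 5433 = 1623 m³.

V ≈ 1620 m³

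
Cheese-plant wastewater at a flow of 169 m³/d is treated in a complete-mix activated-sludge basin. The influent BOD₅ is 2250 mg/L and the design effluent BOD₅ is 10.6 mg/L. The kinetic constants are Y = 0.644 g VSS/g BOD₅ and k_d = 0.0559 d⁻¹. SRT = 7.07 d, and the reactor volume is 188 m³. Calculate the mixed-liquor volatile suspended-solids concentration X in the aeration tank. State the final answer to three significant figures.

From V·X·(1 + k_d·θ_c) = Y·Q·(S₀ − S)·θ_c: X = 0.644 × 169 × (2250 − 10.6) × 7.07 / [188 × (1 + 0.0559 × 7.07)] = 6569 mg/L.

X ≈ 6570 mg/L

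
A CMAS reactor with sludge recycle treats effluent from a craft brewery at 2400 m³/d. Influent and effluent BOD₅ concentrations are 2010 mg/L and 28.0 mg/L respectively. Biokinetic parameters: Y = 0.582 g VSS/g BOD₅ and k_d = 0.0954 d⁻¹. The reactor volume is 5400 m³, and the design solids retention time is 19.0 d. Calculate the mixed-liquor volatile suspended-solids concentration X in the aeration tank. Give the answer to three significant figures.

From V·X·(1 + k_d·θ_c) = Y·Q·(S₀ − S)·θ_c: X = 0.582 × 2400 × (2010 − 28.0) × 19.0 / [5400 × (1 + 0.0954 × 19.0)] = 3463 mg/L.

X ≈ 3460 mg/L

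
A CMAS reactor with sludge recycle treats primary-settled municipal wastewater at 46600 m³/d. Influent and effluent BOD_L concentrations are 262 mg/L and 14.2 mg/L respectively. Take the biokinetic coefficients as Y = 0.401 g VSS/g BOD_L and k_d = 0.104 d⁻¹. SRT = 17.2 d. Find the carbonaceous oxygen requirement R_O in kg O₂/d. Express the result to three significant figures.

R_O ≈ 9190 kg O₂/d

Observed yield with endogenous decay: Y_obs = Y / (1 + k_d·θ_c) = 0.401 / (1 + 0.104 × 17.2) = 0.401 / 2.789 = 0.1438 g VSS/g BOD_L.
Mass of BOD_L removed per day: Q(S₀ − S) = 46600 × 247.8 g/m³ = 11547 kg/d.
Net sludge production P_X = 0.1438 × 11547 = 1660 kg VSS/d.
Carbonaceous O₂ demand = substrate oxidised − cell-mass equivalent = 11547 − 1.42 × 1660 = 9190 kg O₂/d.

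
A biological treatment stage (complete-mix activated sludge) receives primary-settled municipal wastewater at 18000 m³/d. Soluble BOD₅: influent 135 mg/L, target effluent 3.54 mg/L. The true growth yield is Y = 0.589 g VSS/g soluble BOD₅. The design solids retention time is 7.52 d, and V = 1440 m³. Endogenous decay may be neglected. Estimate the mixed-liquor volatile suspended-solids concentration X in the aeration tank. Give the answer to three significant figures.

X = Y·Q·ΔS·θ_c / V = 0.589 × 18000 × (135 − 3.54) × 7.52 / 1440 = 7278 mg/L.

X ≈ 7280 mg/L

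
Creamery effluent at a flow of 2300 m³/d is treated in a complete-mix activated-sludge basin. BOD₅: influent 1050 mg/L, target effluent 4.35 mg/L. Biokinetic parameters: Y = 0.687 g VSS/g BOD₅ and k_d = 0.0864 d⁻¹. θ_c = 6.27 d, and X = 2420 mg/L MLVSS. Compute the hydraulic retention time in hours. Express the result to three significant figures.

τ ≈ 29.0 h

Steady-state biomass mass balance: V·X·(1 + k_d·θ_c) = Y·Q·(S₀ − S)·θ_c, so V = 0.687 × 2300 × (1050 − 4.35) × 6.27 / [2420 × (1 + 0.0864 × 6.27)] = 1.04×10^7 / 3731 = 2777 m³.
HRT = V/Q = 2777 m³ / 2300 m³·d⁻¹ = 1.207 d × 24 = 28.97 h.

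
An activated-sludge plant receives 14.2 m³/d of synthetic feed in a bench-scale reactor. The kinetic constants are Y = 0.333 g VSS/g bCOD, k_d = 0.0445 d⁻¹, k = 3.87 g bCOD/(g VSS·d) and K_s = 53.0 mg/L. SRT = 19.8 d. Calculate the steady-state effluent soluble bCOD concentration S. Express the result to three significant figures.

From the Monod/SRT balance for a CMAS, S = K_s·(1+k_d θ_c)/[θ_c·(Y k − k_d) − 1] = 53.0 × (1 + 0.0445 × 19.8) / [19.8 × (0.333 × 3.87 − 0.0445) − 1] = 99.70 / 23.64 = 4.218 mg/L.

S ≈ 4.22 mg/L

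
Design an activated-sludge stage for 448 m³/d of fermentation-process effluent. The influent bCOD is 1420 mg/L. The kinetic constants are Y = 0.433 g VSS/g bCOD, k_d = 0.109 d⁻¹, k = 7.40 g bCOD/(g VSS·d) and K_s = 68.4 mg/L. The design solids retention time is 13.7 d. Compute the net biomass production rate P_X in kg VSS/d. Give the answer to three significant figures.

P_X ≈ 110 kg VSS/d

From the Monod/SRT balance for a CMAS, S = K_s·(1+k_d θ_c)/[θ_c·(Y k − k_d) − 1] = 68.4 × (1 + 0.109 × 13.7) / [13.7 × (0.433 × 7.40 − 0.109) − 1] = 170.5 / 41.40 = 4.119 mg/L.
Y_obs = Y / (1 + k_d θ_c) = 0.433 / (1 + 0.109 × 13.7) = 0.433 / 2.493 = 0.1737.
ΔS = 1420 − 4.12 = 1416 mg/L, so the substrate removal rate is 448 × 1416/1000 = 634.3 kg bCOD/d.
P_X = Y_obs · Q(S₀ − S) = 0.1737 × 634.3 = 110.2 kg VSS/d.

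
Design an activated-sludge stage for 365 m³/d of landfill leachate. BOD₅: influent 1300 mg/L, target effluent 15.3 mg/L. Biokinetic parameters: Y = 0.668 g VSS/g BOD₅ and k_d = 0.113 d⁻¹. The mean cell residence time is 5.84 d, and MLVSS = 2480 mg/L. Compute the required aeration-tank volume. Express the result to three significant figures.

V ≈ 444 m³

Steady-state biomass mass balance: V·X·(1 + k_d·θ_c) = Y·Q·(S₀ − S)·θ_c, so V = 0.668 × 365 × (1300 − 15.3) × 5.84 / [2480 × (1 + 0.113 × 5.84)] = 1.83×10^6 / 4117 = 444.4 m³.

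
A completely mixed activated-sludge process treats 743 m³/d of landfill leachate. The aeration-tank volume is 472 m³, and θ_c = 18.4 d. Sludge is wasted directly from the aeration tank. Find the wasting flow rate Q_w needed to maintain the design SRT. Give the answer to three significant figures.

For wasting at MLVSS concentration, Q_w = V/θ_c = 472.0/18.4 = 25.65 m³/d.

Q_w ≈ 25.7 m³/d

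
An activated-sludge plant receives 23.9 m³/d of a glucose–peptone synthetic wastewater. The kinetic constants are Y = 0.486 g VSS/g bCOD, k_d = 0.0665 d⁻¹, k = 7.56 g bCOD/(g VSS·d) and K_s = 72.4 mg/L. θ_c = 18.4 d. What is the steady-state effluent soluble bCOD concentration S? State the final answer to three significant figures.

Effluent substrate depends only on kinetics and SRT: S = K_s(1 + k_d θ_c) / [θ_c(Yk − k_d) − 1] = 72.4 × (1 + 0.0665 × 18.4) / [18.4 × (0.486 × 7.56 − 0.0665) − 1] = 161.0 / 65.38 = 2.462 mg/L.

S ≈ 2.46 mg/L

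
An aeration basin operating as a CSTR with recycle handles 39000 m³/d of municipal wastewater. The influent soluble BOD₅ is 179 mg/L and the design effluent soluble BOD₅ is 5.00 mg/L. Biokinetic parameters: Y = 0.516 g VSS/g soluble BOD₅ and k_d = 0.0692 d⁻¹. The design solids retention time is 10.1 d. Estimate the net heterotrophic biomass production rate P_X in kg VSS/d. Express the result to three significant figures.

The observed yield is Y_obs = Y/(1 + k_d·θ_c) = 0.516 / (1 + 0.0692 × 10.1) = 0.516 / 1.699 = 0.3037 g VSS per g soluble BOD₅ removed.
Q·(S₀ − S) = 39000 × (179 − 5.00) × 10⁻³ = 6786 kg/d removed.
Net biomass production P_X = Y_obs × Q·(S₀ − S) = 0.3037 × 6786 = 2061 kg VSS/d.

P_X ≈ 2060 kg VSS/d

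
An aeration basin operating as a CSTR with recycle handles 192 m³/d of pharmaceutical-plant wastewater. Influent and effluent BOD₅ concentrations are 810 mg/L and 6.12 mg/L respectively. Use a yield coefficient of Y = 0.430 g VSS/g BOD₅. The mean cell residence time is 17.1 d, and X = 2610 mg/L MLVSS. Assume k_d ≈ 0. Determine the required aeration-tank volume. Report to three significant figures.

V ≈ 435 m³

V·X = Y·Q·ΔS·θ_c gives V = 0.430 × 192 × (810 − 6.12) × 17.1 / 2610 = 434.8 m³.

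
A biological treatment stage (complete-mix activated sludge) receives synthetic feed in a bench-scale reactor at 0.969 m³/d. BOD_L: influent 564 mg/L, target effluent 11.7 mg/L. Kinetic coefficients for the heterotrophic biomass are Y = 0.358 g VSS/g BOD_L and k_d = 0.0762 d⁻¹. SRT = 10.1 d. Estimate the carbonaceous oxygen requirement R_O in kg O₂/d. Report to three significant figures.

The observed yield is Y_obs = Y/(1 + k_d·θ_c) = 0.358 / (1 + 0.0762 × 10.1) = 0.358 / 1.770 = 0.2023 g VSS per g BOD_L removed.
Substrate removed = Q·(S₀ − S) = 0.969 m³/d × (564 − 11.7) g/m³ = 5.35×10^2 g/d = 0.5352 kg/d.
Net sludge production P_X = 0.2023 × 0.5352 = 0.1083 kg VSS/d.
Carbonaceous O₂ demand = substrate oxidised − cell-mass equivalent = 0.5352 − 1.42 × 0.1083 = 0.3814 kg O₂/d.

R_O ≈ 0.381 kg O₂/d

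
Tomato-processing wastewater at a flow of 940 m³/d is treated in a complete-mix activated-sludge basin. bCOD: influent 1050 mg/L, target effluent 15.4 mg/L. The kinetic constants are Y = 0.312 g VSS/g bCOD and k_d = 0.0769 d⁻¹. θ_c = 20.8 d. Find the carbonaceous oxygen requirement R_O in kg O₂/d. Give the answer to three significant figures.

The observed yield is Y_obs = Y/(1 + k_d·θ_c) = 0.312 / (1 + 0.0769 × 20.8) = 0.312 / 2.600 = 0.1200 g VSS per g bCOD removed.
ΔS = 1050 − 15.4 = 1035 mg/L, so the substrate removal rate is 940 × 1035/1000 = 972.5 kg bCOD/d.
Net sludge production P_X = 0.1200 × 972.5 = 116.7 kg VSS/d.
Carbonaceous O₂ demand = substrate oxidised − cell-mass equivalent = 972.5 − 1.42 × 116.7 = 806.8 kg O₂/d.

R_O ≈ 807 kg O₂/d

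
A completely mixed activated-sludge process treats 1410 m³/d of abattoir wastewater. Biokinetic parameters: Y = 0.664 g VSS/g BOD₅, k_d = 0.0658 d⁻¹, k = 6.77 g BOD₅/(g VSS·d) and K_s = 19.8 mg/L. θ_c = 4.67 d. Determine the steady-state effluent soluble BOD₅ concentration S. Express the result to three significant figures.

For a completely mixed reactor with recycle the Lawrence–McCarty relation gives S = K_s·(1 + k_d·θ_c) / [θ_c·(Y·k − k_d) − 1] = 19.8 × (1 + 0.0658 × 4.67) / [4.67 × (0.664 × 6.77 − 0.0658) − 1] = 25.88 / 19.69 = 1.315 mg/L.

S ≈ 1.31 mg/L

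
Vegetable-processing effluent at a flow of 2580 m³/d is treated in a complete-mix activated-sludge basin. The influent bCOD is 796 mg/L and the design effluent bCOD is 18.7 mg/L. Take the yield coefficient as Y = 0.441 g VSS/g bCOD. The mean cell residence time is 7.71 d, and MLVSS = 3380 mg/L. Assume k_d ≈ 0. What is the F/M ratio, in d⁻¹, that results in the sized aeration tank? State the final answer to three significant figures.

Biomass mass balance (decay neglected): V·X = Y·Q·(S₀ − S)·θ_c, so V = 0.441 × 2580 × (796 − 18.7) × 7.71 / 3380 = 2017 m³.
F/M = Q·S₀ / (V·X) = 2580 × 796 / (2017 × 3380) = 0.3012 g bCOD·(g VSS·d)⁻¹.

F/M ≈ 0.301 d⁻¹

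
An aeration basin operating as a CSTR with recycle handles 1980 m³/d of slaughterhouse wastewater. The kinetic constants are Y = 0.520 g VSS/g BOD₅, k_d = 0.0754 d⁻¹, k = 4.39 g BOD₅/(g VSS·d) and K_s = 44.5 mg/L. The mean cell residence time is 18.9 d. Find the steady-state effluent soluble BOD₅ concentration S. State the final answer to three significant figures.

S ≈ 2.65 mg/L

Effluent substrate depends only on kinetics and SRT: S = K_s(1 + k_d θ_c) / [θ_c(Yk − k_d) − 1] = 44.5 × (1 + 0.0754 × 18.9) / [18.9 × (0.520 × 4.39 − 0.0754) − 1] = 107.9 / 40.72 = 2.650 mg/L.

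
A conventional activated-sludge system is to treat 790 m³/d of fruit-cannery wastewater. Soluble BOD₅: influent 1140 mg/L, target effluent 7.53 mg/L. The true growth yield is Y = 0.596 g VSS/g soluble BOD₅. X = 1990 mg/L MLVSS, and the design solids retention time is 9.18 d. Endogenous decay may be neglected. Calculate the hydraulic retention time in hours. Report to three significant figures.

Biomass mass balance (decay neglected): V·X = Y·Q·(S₀ − S)·θ_c, so V = 0.596 × 790 × (1140 − 7.53) × 9.18 / 1990 = 2460 m³.
τ = V/Q = 2460/790 = 3.114 d, or 74.73 h.

τ ≈ 74.7 h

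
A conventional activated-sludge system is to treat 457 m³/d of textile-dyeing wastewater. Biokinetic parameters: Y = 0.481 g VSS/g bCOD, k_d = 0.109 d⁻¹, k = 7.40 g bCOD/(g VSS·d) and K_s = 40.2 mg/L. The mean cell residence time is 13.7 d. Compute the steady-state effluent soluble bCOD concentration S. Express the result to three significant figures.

S ≈ 2.17 mg/L

For a completely mixed reactor with recycle the Lawrence–McCarty relation gives S = K_s·(1 + k_d·θ_c) / [θ_c·(Y·k − k_d) − 1] = 40.2 × (1 + 0.109 × 13.7) / [13.7 × (0.481 × 7.40 − 0.109) − 1] = 100.2 / 46.27 = 2.166 mg/L.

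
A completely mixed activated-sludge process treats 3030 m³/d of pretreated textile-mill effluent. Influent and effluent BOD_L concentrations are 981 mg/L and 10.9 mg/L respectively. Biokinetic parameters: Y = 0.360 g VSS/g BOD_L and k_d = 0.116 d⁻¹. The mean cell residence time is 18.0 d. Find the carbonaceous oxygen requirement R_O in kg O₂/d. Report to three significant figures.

R_O ≈ 2450 kg O₂/d

The observed yield is Y_obs = Y/(1 + k_d·θ_c) = 0.360 / (1 + 0.116 × 18.0) = 0.360 / 3.088 = 0.1166 g VSS per g BOD_L removed.
Mass of BOD_L removed per day: Q(S₀ − S) = 3030 × 970.1 g/m³ = 2939 kg/d.
Net sludge production P_X = 0.1166 × 2939 = 342.7 kg VSS/d.
Carbonaceous O₂ demand = substrate oxidised − cell-mass equivalent = 2939 − 1.42 × 342.7 = 2453 kg O₂/d.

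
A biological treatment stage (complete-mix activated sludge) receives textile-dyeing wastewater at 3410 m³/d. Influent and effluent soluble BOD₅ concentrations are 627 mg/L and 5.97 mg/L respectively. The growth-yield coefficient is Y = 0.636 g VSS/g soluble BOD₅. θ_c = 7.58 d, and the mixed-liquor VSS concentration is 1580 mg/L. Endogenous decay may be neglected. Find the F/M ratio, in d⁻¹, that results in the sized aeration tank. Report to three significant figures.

F/M ≈ 0.209 d⁻¹

Biomass mass balance (decay neglected): V·X = Y·Q·(S₀ − S)·θ_c, so V = 0.636 × 3410 × (627 − 5.97) × 7.58 / 1580 = 6462 m³.
F/M = applied load / biomass = Q·S₀/(V·X) = 3410 × 627 / (6462 × 1580) = 0.2094 d⁻¹.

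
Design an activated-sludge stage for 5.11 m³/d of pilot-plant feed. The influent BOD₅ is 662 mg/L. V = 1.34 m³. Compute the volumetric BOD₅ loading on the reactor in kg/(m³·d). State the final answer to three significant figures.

L_v ≈ 2.52 kg BOD₅/(m³·d)

Volumetric loading L_v = Q·S₀ / V = 5.11 × 662 g/m³ / 1.340 m³ = 2524 g/(m³·d) = 2.524 kg BOD₅/(m³·d).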